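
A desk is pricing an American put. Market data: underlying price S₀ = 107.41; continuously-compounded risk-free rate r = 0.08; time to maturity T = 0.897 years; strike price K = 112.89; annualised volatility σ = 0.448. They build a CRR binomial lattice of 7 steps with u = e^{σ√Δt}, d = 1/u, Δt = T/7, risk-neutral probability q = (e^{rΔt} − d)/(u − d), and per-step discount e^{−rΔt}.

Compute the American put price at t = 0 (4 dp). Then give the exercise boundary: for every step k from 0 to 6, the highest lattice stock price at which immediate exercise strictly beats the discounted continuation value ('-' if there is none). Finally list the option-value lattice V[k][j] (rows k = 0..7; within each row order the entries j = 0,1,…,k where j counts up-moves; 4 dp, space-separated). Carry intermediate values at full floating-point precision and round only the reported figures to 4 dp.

price = 18.1104
boundary = - - - 66.3896 77.9379 66.3896 77.9379
tree:
18.1104
25.7246 10.6274
35.2856 16.3907 4.8988
46.5004 24.4444 8.4177 1.3678
56.3375 34.9521 14.1061 2.7202 0.0000
64.7170 46.5004 22.8141 5.4097 0.0000 0.0000
71.8549 56.3375 34.9521 10.7583 0.0000 0.0000 0.0000
77.9351 64.7170 46.5004 21.3952 0.0000 0.0000 0.0000 0.0000

Δt=0.12814  u=1.17395  d=0.85183  q=0.49198  discount=0.98980
step 7 (expiry): payoffs max(K−S,0) = 77.9351 64.7170 46.5004 21.3952 0.0000 0.0000 0.0000 0.0000
step 6: (k=6,j=0): S=41.0351, (K−S)⁺=71.8549, hold=70.7035 ⇒ V=71.8549 exercise | (k=6,j=1): S=56.5525, (K−S)⁺=56.3375, hold=55.1861 ⇒ V=56.3375 exercise | (k=6,j=2): S=77.9379, (K−S)⁺=34.9521, hold=33.8008 ⇒ V=34.9521 exercise | (k=6,j=3): S=107.4100, (K−S)⁺=5.4800, hold=10.7583 ⇒ V=10.7583 continue | (k=6,j=4): S=148.0270, (K−S)⁺=0.0000, hold=0.0000 ⇒ V=0.0000 continue | (k=6,j=5): S=204.0033, (K−S)⁺=0.0000, hold=0.0000 ⇒ V=0.0000 continue | (k=6,j=6): S=281.1471, (K−S)⁺=0.0000, hold=0.0000 ⇒ V=0.0000 continue  boundary S*=77.9379
step 5: (k=5,j=0): S=48.1730, (K−S)⁺=64.7170, hold=63.5656 ⇒ V=64.7170 exercise | (k=5,j=1): S=66.3896, (K−S)⁺=46.5004, hold=45.3490 ⇒ V=46.5004 exercise | (k=5,j=2): S=91.4948, (K−S)⁺=21.3952, hold=22.8141 ⇒ V=22.8141 continue | (k=5,j=3): S=126.0935, (K−S)⁺=0.0000, hold=5.4097 ⇒ V=5.4097 continue | (k=5,j=4): S=173.7757, (K−S)⁺=0.0000, hold=0.0000 ⇒ V=0.0000 continue | (k=5,j=5): S=239.4889, (K−S)⁺=0.0000, hold=0.0000 ⇒ V=0.0000 continue  boundary S*=66.3896
step 4: (k=4,j=0): S=56.5525, (K−S)⁺=56.3375, hold=55.1861 ⇒ V=56.3375 exercise | (k=4,j=1): S=77.9379, (K−S)⁺=34.9521, hold=34.4918 ⇒ V=34.9521 exercise | (k=4,j=2): S=107.4100, (K−S)⁺=5.4800, hold=14.1061 ⇒ V=14.1061 continue | (k=4,j=3): S=148.0270, (K−S)⁺=0.0000, hold=2.7202 ⇒ V=2.7202 continue | (k=4,j=4): S=204.0033, (K−S)⁺=0.0000, hold=0.0000 ⇒ V=0.0000 continue  boundary S*=77.9379
step 3: (k=3,j=0): S=66.3896, (K−S)⁺=46.5004, hold=45.3490 ⇒ V=46.5004 exercise | (k=3,j=1): S=91.4948, (K−S)⁺=21.3952, hold=24.4444 ⇒ V=24.4444 continue | (k=3,j=2): S=126.0935, (K−S)⁺=0.0000, hold=8.4177 ⇒ V=8.4177 continue | (k=3,j=3): S=173.7757, (K−S)⁺=0.0000, hold=1.3678 ⇒ V=1.3678 continue  boundary S*=66.3896
step 2: (k=2,j=0): S=77.9379, (K−S)⁺=34.9521, hold=35.2856 ⇒ V=35.2856 continue | (k=2,j=1): S=107.4100, (K−S)⁺=5.4800, hold=16.3907 ⇒ V=16.3907 continue | (k=2,j=2): S=148.0270, (K−S)⁺=0.0000, hold=4.8988 ⇒ V=4.8988 continue  boundary S*=-
step 1: (k=1,j=0): S=91.4948, (K−S)⁺=21.3952, hold=25.7246 ⇒ V=25.7246 continue | (k=1,j=1): S=126.0935, (K−S)⁺=0.0000, hold=10.6274 ⇒ V=10.6274 continue  boundary S*=-
step 0: (k=0,j=0): S=107.4100, (K−S)⁺=5.4800, hold=18.1104 ⇒ V=18.1104 continue  boundary S*=-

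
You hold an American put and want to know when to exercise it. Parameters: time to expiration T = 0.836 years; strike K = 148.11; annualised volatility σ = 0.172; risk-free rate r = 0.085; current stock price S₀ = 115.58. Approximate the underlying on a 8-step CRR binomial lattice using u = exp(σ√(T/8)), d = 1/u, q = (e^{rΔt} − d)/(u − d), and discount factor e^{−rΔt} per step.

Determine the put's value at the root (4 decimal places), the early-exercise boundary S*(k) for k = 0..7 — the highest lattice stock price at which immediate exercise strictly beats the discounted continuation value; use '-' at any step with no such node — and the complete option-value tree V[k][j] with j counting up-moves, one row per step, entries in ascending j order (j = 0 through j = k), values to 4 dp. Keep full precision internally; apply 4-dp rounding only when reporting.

price = 32.5300
boundary = 115.5800 122.1884 129.1747 122.1884 129.1747 136.5605 129.1747 136.5605
tree:
32.5300
38.7810 25.9216
44.6940 32.5300 18.9353
50.2871 38.7810 25.9216 11.8433
55.5778 44.6940 32.5300 18.9353 6.5984
60.5823 50.2871 38.7810 25.9216 11.5495 2.9104
65.3161 55.5778 44.6940 32.5300 18.9353 5.8676 0.6914
69.7940 60.5823 50.2871 38.7810 25.9216 11.5495 1.6084 0.0000
74.0296 65.3161 55.5778 44.6940 32.5300 18.9353 3.7415 0.0000 0.0000

Δt=0.10450, u=1.05718, d=0.94592, q=0.56629, disc=e^(-rΔt)=0.99116
k=8 terminal: V=max(K-S,0) → 74.0296 65.3161 55.5778 44.6940 32.5300 18.9353 3.7415 0.0000 0.0000
k=7: j=0 S=78.3160 intr=69.7940 cont=68.4842 V=69.7940[EX]; j=1 S=87.5277 intr=60.5823 cont=59.2725 V=60.5823[EX]; j=2 S=97.8229 intr=50.2871 cont=48.9774 V=50.2871[EX]; j=3 S=109.3290 intr=38.7810 cont=37.4713 V=38.7810[EX]; j=4 S=122.1884 intr=25.9216 cont=24.6118 V=25.9216[EX]; j=5 S=136.5605 intr=11.5495 cont=10.2398 V=11.5495[EX]; j=6 S=152.6229 intr=0.0000 cont=1.6084 V=1.6084[hold]; j=7 S=170.5747 intr=0.0000 cont=0.0000 V=0.0000[hold]  S*(7)=136.5605
k=6: j=0 S=82.7939 intr=65.3161 cont=64.0064 V=65.3161[EX]; j=1 S=92.5322 intr=55.5778 cont=54.2680 V=55.5778[EX]; j=2 S=103.4160 intr=44.6940 cont=43.3842 V=44.6940[EX]; j=3 S=115.5800 intr=32.5300 cont=31.2202 V=32.5300[EX]; j=4 S=129.1747 intr=18.9353 cont=17.6255 V=18.9353[EX]; j=5 S=144.3685 intr=3.7415 cont=5.8676 V=5.8676[hold]; j=6 S=161.3494 intr=0.0000 cont=0.6914 V=0.6914[hold]  S*(6)=129.1747
k=5: j=0 S=87.5277 intr=60.5823 cont=59.2725 V=60.5823[EX]; j=1 S=97.8229 intr=50.2871 cont=48.9774 V=50.2871[EX]; j=2 S=109.3290 intr=38.7810 cont=37.4713 V=38.7810[EX]; j=3 S=122.1884 intr=25.9216 cont=24.6118 V=25.9216[EX]; j=4 S=136.5605 intr=11.5495 cont=11.4331 V=11.5495[EX]; j=5 S=152.6229 intr=0.0000 cont=2.9104 V=2.9104[hold]  S*(5)=136.5605
k=4: j=0 S=92.5322 intr=55.5778 cont=54.2680 V=55.5778[EX]; j=1 S=103.4160 intr=44.6940 cont=43.3842 V=44.6940[EX]; j=2 S=115.5800 intr=32.5300 cont=31.2202 V=32.5300[EX]; j=3 S=129.1747 intr=18.9353 cont=17.6255 V=18.9353[EX]; j=4 S=144.3685 intr=3.7415 cont=6.5984 V=6.5984[hold]  S*(4)=129.1747
k=3: j=0 S=97.8229 intr=50.2871 cont=48.9774 V=50.2871[EX]; j=1 S=109.3290 intr=38.7810 cont=37.4713 V=38.7810[EX]; j=2 S=122.1884 intr=25.9216 cont=24.6118 V=25.9216[EX]; j=3 S=136.5605 intr=11.5495 cont=11.8433 V=11.8433[hold]  S*(3)=122.1884
k=2: j=0 S=103.4160 intr=44.6940 cont=43.3842 V=44.6940[EX]; j=1 S=115.5800 intr=32.5300 cont=31.2202 V=32.5300[EX]; j=2 S=129.1747 intr=18.9353 cont=17.7904 V=18.9353[EX]  S*(2)=129.1747
k=1: j=0 S=109.3290 intr=38.7810 cont=37.4713 V=38.7810[EX]; j=1 S=122.1884 intr=25.9216 cont=24.6118 V=25.9216[EX]  S*(1)=122.1884
k=0: j=0 S=115.5800 intr=32.5300 cont=31.2202 V=32.5300[EX]  S*(0)=115.5800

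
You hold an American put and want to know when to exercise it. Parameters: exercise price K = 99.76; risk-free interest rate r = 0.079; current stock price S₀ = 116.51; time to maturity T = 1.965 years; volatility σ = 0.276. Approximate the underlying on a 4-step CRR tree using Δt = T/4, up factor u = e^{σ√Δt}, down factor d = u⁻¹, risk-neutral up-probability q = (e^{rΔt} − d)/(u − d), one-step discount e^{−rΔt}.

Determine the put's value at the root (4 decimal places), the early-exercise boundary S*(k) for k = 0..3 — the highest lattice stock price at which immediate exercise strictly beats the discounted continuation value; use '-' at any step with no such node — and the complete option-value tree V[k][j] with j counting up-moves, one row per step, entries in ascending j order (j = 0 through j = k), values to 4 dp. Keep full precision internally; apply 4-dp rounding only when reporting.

Δt=0.49125, u=1.21342, d=0.82411, q=0.55343, disc=e^(-rΔt)=0.96193
k=4 terminal: V=max(K-S,0) → 46.0182 20.6306 0.0000 0.0000 0.0000
k=3: j=0 S=65.2117 intr=34.5483 cont=30.7509 V=34.5483[EX]; j=1 S=96.0175 intr=3.7425 cont=8.8622 V=8.8622[hold]; j=2 S=141.3761 intr=0.0000 cont=0.0000 V=0.0000[hold]; j=3 S=208.1619 intr=0.0000 cont=0.0000 V=0.0000[hold]  S*(3)=65.2117
k=2: j=0 S=79.1294 intr=20.6306 cont=19.5588 V=20.6306[EX]; j=1 S=116.5100 intr=0.0000 cont=3.8069 V=3.8069[hold]; j=2 S=171.5491 intr=0.0000 cont=0.0000 V=0.0000[hold]  S*(2)=79.1294
k=1: j=0 S=96.0175 intr=3.7425 cont=10.8889 V=10.8889[hold]; j=1 S=141.3761 intr=0.0000 cont=1.6353 V=1.6353[hold]  S*(1)=-
k=0: j=0 S=116.5100 intr=0.0000 cont=5.5481 V=5.5481[hold]  S*(0)=-

price = 5.5481
boundary = - - 79.1294 65.2117
tree:
5.5481
10.8889 1.6353
20.6306 3.8069 0.0000
34.5483 8.8622 0.0000 0.0000
46.0182 20.6306 0.0000 0.0000 0.0000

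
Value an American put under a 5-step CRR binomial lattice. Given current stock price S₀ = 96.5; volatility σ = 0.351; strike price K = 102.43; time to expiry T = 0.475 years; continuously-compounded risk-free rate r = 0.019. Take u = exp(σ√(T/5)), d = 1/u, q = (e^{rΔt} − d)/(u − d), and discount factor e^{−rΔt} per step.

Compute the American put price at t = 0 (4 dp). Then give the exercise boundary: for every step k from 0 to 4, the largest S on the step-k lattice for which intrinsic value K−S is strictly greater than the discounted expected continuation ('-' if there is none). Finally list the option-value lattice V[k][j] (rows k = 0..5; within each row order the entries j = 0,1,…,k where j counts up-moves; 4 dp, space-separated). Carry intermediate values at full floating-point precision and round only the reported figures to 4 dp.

price = 12.5192
boundary = - - - 69.7548 77.7246
tree:
12.5192
18.0604 6.5946
24.9544 10.6989 2.1964
32.6752 16.7277 4.2421 0.0000
39.8278 24.7054 8.1934 0.0000 0.0000
46.2469 32.6752 15.8250 0.0000 0.0000 0.0000

params: Δt=0.09500 u=1.11425 d=0.89746 q=0.48131 e^(-rΔt)=0.99820
t_5 payoffs: 46.2469 32.6752 15.8250 0.0000 0.0000 0.0000
t_4: node(4,0) S=62.6022 payoff=39.8278 vs cont=39.6430 → 39.8278 [stop]  node(4,1) S=77.7246 payoff=24.7054 vs cont=24.5207 → 24.7054 [stop]  node(4,2) S=96.5000 payoff=5.9300 vs cont=8.1934 → 8.1934 [wait]  node(4,3) S=119.8108 payoff=0.0000 vs cont=0.0000 → 0.0000 [wait]  node(4,4) S=148.7527 payoff=0.0000 vs cont=0.0000 → 0.0000 [wait]  ⇒ S*(4)=77.7246
t_3: node(3,0) S=69.7548 payoff=32.6752 vs cont=32.4905 → 32.6752 [stop]  node(3,1) S=86.6050 payoff=15.8250 vs cont=16.7277 → 16.7277 [wait]  node(3,2) S=107.5255 payoff=0.0000 vs cont=4.2421 → 4.2421 [wait]  node(3,3) S=133.4997 payoff=0.0000 vs cont=0.0000 → 0.0000 [wait]  ⇒ S*(3)=69.7548
t_2: node(2,0) S=77.7246 payoff=24.7054 vs cont=24.9544 → 24.9544 [wait]  node(2,1) S=96.5000 payoff=5.9300 vs cont=10.6989 → 10.6989 [wait]  node(2,2) S=119.8108 payoff=0.0000 vs cont=2.1964 → 2.1964 [wait]  ⇒ S*(2)=-
t_1: node(1,0) S=86.6050 payoff=15.8250 vs cont=18.0604 → 18.0604 [wait]  node(1,1) S=107.5255 payoff=0.0000 vs cont=6.5946 → 6.5946 [wait]  ⇒ S*(1)=-
t_0: node(0,0) S=96.5000 payoff=5.9300 vs cont=12.5192 → 12.5192 [wait]  ⇒ S*(0)=-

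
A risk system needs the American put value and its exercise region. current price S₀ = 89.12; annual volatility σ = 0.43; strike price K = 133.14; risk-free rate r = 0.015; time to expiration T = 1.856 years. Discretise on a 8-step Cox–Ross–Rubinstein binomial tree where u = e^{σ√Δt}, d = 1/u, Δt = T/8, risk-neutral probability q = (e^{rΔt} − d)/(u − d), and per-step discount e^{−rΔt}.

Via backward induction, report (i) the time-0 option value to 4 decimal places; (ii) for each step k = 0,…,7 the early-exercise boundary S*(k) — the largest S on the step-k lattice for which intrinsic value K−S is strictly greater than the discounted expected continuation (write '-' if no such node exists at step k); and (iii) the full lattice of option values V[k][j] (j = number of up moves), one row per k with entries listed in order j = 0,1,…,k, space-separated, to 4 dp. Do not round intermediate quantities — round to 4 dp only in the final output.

price = 50.6554
boundary = - - 58.8948 47.8771 58.8948 72.4479 89.1200 72.4479
tree:
50.6554
62.3156 37.1741
74.2452 48.6031 23.8650
85.2629 61.3017 33.8713 12.1463
94.2195 74.2452 46.3755 19.2582 3.7807
101.5005 85.2629 60.6921 29.7023 6.9837 0.0000
107.4194 94.2195 74.2452 44.0200 12.9006 0.0000 0.0000
112.2311 101.5005 85.2629 60.6921 23.8303 0.0000 0.0000 0.0000
116.1426 107.4194 94.2195 74.2452 44.0200 0.0000 0.0000 0.0000 0.0000

Δt=0.23200, u=1.23012, d=0.81293, q=0.45676, disc=e^(-rΔt)=0.99653
k=8 terminal: V=max(K-S,0) → 116.1426 107.4194 94.2195 74.2452 44.0200 0.0000 0.0000 0.0000 0.0000
k=7: j=0 S=20.9089 intr=112.2311 cont=111.7686 V=112.2311[EX]; j=1 S=31.6395 intr=101.5005 cont=101.0380 V=101.5005[EX]; j=2 S=47.8771 intr=85.2629 cont=84.8004 V=85.2629[EX]; j=3 S=72.4479 intr=60.6921 cont=60.2295 V=60.6921[EX]; j=4 S=109.6287 intr=23.5113 cont=23.8303 V=23.8303[hold]; j=5 S=165.8909 intr=0.0000 cont=0.0000 V=0.0000[hold]; j=6 S=251.0271 intr=0.0000 cont=0.0000 V=0.0000[hold]; j=7 S=379.8558 intr=0.0000 cont=0.0000 V=0.0000[hold]  S*(7)=72.4479
k=6: j=0 S=25.7206 intr=107.4194 cont=106.9569 V=107.4194[EX]; j=1 S=38.9205 intr=94.2195 cont=93.7569 V=94.2195[EX]; j=2 S=58.8948 intr=74.2452 cont=73.7827 V=74.2452[EX]; j=3 S=89.1200 intr=44.0200 cont=43.7027 V=44.0200[EX]; j=4 S=134.8570 intr=0.0000 cont=12.9006 V=12.9006[hold]; j=5 S=204.0664 intr=0.0000 cont=0.0000 V=0.0000[hold]; j=6 S=308.7946 intr=0.0000 cont=0.0000 V=0.0000[hold]  S*(6)=89.1200
k=5: j=0 S=31.6395 intr=101.5005 cont=101.0380 V=101.5005[EX]; j=1 S=47.8771 intr=85.2629 cont=84.8004 V=85.2629[EX]; j=2 S=72.4479 intr=60.6921 cont=60.2295 V=60.6921[EX]; j=3 S=109.6287 intr=23.5113 cont=29.7023 V=29.7023[hold]; j=4 S=165.8909 intr=0.0000 cont=6.9837 V=6.9837[hold]; j=5 S=251.0271 intr=0.0000 cont=0.0000 V=0.0000[hold]  S*(5)=72.4479
k=4: j=0 S=38.9205 intr=94.2195 cont=93.7569 V=94.2195[EX]; j=1 S=58.8948 intr=74.2452 cont=73.7827 V=74.2452[EX]; j=2 S=89.1200 intr=44.0200 cont=46.3755 V=46.3755[hold]; j=3 S=134.8570 intr=0.0000 cont=19.2582 V=19.2582[hold]; j=4 S=204.0664 intr=0.0000 cont=3.7807 V=3.7807[hold]  S*(4)=58.8948
k=3: j=0 S=47.8771 intr=85.2629 cont=84.8004 V=85.2629[EX]; j=1 S=72.4479 intr=60.6921 cont=61.3017 V=61.3017[hold]; j=2 S=109.6287 intr=23.5113 cont=33.8713 V=33.8713[hold]; j=3 S=165.8909 intr=0.0000 cont=12.1463 V=12.1463[hold]  S*(3)=47.8771
k=2: j=0 S=58.8948 intr=74.2452 cont=74.0602 V=74.2452[EX]; j=1 S=89.1200 intr=44.0200 cont=48.6031 V=48.6031[hold]; j=2 S=134.8570 intr=0.0000 cont=23.8650 V=23.8650[hold]  S*(2)=58.8948
k=1: j=0 S=72.4479 intr=60.6921 cont=62.3156 V=62.3156[hold]; j=1 S=109.6287 intr=23.5113 cont=37.1741 V=37.1741[hold]  S*(1)=-
k=0: j=0 S=89.1200 intr=44.0200 cont=50.6554 V=50.6554[hold]  S*(0)=-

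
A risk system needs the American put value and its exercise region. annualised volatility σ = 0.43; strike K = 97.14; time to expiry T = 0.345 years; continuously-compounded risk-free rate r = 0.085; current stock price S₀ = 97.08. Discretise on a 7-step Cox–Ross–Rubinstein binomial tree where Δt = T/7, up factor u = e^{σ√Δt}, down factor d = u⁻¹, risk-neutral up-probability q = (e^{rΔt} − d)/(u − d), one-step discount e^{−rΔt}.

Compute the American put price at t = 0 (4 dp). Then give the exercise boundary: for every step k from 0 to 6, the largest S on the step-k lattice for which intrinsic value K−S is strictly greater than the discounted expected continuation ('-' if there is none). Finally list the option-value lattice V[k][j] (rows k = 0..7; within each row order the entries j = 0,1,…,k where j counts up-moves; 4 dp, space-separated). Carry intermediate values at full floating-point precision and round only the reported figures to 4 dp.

price = 8.9032
boundary = - - - 72.9045 66.2668 72.9045 80.2071
tree:
8.9032
12.8765 4.9747
18.0109 7.8116 2.1583
24.2355 11.8908 3.7672 0.5553
30.8732 17.4049 6.4349 1.1110 0.0000
36.9066 24.2355 10.6691 2.2229 0.0000 0.0000
42.3907 30.8732 16.9329 4.4476 0.0000 0.0000 0.0000
47.3754 36.9066 24.2355 8.8988 0.0000 0.0000 0.0000 0.0000

params: Δt=0.04929 u=1.10017 d=0.90895 q=0.49811 e^(-rΔt)=0.99582
t_7 payoffs: 47.3754 36.9066 24.2355 8.8988 0.0000 0.0000 0.0000 0.0000
t_6: node(6,0) S=54.7493 payoff=42.3907 vs cont=41.9846 → 42.3907 [stop]  node(6,1) S=66.2668 payoff=30.8732 vs cont=30.4671 → 30.8732 [stop]  node(6,2) S=80.2071 payoff=16.9329 vs cont=16.5268 → 16.9329 [stop]  node(6,3) S=97.0800 payoff=0.0600 vs cont=4.4476 → 4.4476 [wait]  node(6,4) S=117.5024 payoff=0.0000 vs cont=0.0000 → 0.0000 [wait]  node(6,5) S=142.2210 payoff=0.0000 vs cont=0.0000 → 0.0000 [wait]  node(6,6) S=172.1395 payoff=0.0000 vs cont=0.0000 → 0.0000 [wait]  ⇒ S*(6)=80.2071
t_5: node(5,0) S=60.2334 payoff=36.9066 vs cont=36.5005 → 36.9066 [stop]  node(5,1) S=72.9045 payoff=24.2355 vs cont=23.8294 → 24.2355 [stop]  node(5,2) S=88.2412 payoff=8.8988 vs cont=10.6691 → 10.6691 [wait]  node(5,3) S=106.8042 payoff=0.0000 vs cont=2.2229 → 2.2229 [wait]  node(5,4) S=129.2722 payoff=0.0000 vs cont=0.0000 → 0.0000 [wait]  node(5,5) S=156.4668 payoff=0.0000 vs cont=0.0000 → 0.0000 [wait]  ⇒ S*(5)=72.9045
t_4: node(4,0) S=66.2668 payoff=30.8732 vs cont=30.4671 → 30.8732 [stop]  node(4,1) S=80.2071 payoff=16.9329 vs cont=17.4049 → 17.4049 [wait]  node(4,2) S=97.0800 payoff=0.0600 vs cont=6.4349 → 6.4349 [wait]  node(4,3) S=117.5024 payoff=0.0000 vs cont=1.1110 → 1.1110 [wait]  node(4,4) S=142.2210 payoff=0.0000 vs cont=0.0000 → 0.0000 [wait]  ⇒ S*(4)=66.2668
t_3: node(3,0) S=72.9045 payoff=24.2355 vs cont=24.0635 → 24.2355 [stop]  node(3,1) S=88.2412 payoff=8.8988 vs cont=11.8908 → 11.8908 [wait]  node(3,2) S=106.8042 payoff=0.0000 vs cont=3.7672 → 3.7672 [wait]  node(3,3) S=129.2722 payoff=0.0000 vs cont=0.5553 → 0.5553 [wait]  ⇒ S*(3)=72.9045
t_2: node(2,0) S=80.2071 payoff=16.9329 vs cont=18.0109 → 18.0109 [wait]  node(2,1) S=97.0800 payoff=0.0600 vs cont=7.8116 → 7.8116 [wait]  node(2,2) S=117.5024 payoff=0.0000 vs cont=2.1583 → 2.1583 [wait]  ⇒ S*(2)=-
t_1: node(1,0) S=88.2412 payoff=8.8988 vs cont=12.8765 → 12.8765 [wait]  node(1,1) S=106.8042 payoff=0.0000 vs cont=4.9747 → 4.9747 [wait]  ⇒ S*(1)=-
t_0: node(0,0) S=97.0800 payoff=0.0600 vs cont=8.9032 → 8.9032 [wait]  ⇒ S*(0)=-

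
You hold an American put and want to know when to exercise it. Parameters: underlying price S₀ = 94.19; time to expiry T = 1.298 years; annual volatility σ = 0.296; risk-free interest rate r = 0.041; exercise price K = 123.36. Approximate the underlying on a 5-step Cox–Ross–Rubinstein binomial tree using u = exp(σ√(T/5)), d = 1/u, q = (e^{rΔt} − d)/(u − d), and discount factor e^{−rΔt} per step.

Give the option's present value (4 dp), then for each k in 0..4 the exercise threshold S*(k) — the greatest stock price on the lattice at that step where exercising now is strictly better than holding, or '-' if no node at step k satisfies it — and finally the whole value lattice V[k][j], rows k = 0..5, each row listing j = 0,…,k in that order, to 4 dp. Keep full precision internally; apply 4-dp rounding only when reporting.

price = 30.9198
boundary = - 81.0041 69.6640 81.0041 94.1900
tree:
30.9198
42.3559 20.0430
53.6960 29.8562 10.5704
63.4484 42.3559 17.8832 3.4177
71.8356 53.6960 29.1700 6.8769 0.0000
79.0487 63.4484 42.3559 13.8376 0.0000 0.0000

params: Δt=0.25960 u=1.16278 d=0.86001 q=0.49771 e^(-rΔt)=0.98941
t_5 payoffs: 79.0487 63.4484 42.3559 13.8376 0.0000 0.0000
t_4: node(4,0) S=51.5244 payoff=71.8356 vs cont=70.5296 → 71.8356 [stop]  node(4,1) S=69.6640 payoff=53.6960 vs cont=52.3899 → 53.6960 [stop]  node(4,2) S=94.1900 payoff=29.1700 vs cont=27.8640 → 29.1700 [stop]  node(4,3) S=127.3506 payoff=0.0000 vs cont=6.8769 → 6.8769 [wait]  node(4,4) S=172.1857 payoff=0.0000 vs cont=0.0000 → 0.0000 [wait]  ⇒ S*(4)=94.1900
t_3: node(3,0) S=59.9116 payoff=63.4484 vs cont=62.1424 → 63.4484 [stop]  node(3,1) S=81.0041 payoff=42.3559 vs cont=41.0499 → 42.3559 [stop]  node(3,2) S=109.5224 payoff=13.8376 vs cont=17.8832 → 17.8832 [wait]  node(3,3) S=148.0809 payoff=0.0000 vs cont=3.4177 → 3.4177 [wait]  ⇒ S*(3)=81.0041
t_2: node(2,0) S=69.6640 payoff=53.6960 vs cont=52.3899 → 53.6960 [stop]  node(2,1) S=94.1900 payoff=29.1700 vs cont=29.8562 → 29.8562 [wait]  node(2,2) S=127.3506 payoff=0.0000 vs cont=10.5704 → 10.5704 [wait]  ⇒ S*(2)=69.6640
t_1: node(1,0) S=81.0041 payoff=42.3559 vs cont=41.3878 → 42.3559 [stop]  node(1,1) S=109.5224 payoff=13.8376 vs cont=20.0430 → 20.0430 [wait]  ⇒ S*(1)=81.0041
t_0: node(0,0) S=94.1900 payoff=29.1700 vs cont=30.9198 → 30.9198 [wait]  ⇒ S*(0)=-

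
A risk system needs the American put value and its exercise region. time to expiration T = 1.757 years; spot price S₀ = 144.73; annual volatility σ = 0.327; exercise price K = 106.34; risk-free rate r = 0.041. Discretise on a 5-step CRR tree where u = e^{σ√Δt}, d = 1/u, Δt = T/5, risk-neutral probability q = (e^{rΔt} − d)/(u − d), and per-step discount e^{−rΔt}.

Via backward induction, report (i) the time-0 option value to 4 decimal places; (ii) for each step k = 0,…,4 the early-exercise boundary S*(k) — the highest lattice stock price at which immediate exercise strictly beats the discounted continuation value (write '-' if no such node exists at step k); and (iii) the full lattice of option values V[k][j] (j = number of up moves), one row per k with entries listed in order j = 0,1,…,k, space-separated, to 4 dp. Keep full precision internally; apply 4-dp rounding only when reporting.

price = 5.7145
boundary = - - - - 66.6530
tree:
5.7145
9.7758 1.6382
16.2938 3.2517 0.0000
26.1681 6.4544 0.0000 0.0000
39.6870 12.8114 0.0000 0.0000 0.0000
51.4320 25.4296 0.0000 0.0000 0.0000 0.0000

Δt=0.35140  u=1.21390  d=0.82379  q=0.48889  discount=0.98570
step 5 (expiry): payoffs max(K−S,0) = 51.4320 25.4296 0.0000 0.0000 0.0000 0.0000
step 4: (k=4,j=0): S=66.6530, (K−S)⁺=39.6870, hold=38.1659 ⇒ V=39.6870 exercise | (k=4,j=1): S=98.2176, (K−S)⁺=8.1224, hold=12.8114 ⇒ V=12.8114 continue | (k=4,j=2): S=144.7300, (K−S)⁺=0.0000, hold=0.0000 ⇒ V=0.0000 continue | (k=4,j=3): S=213.2691, (K−S)⁺=0.0000, hold=0.0000 ⇒ V=0.0000 continue | (k=4,j=4): S=314.2658, (K−S)⁺=0.0000, hold=0.0000 ⇒ V=0.0000 continue  boundary S*=66.6530
step 3: (k=3,j=0): S=80.9104, (K−S)⁺=25.4296, hold=26.1681 ⇒ V=26.1681 continue | (k=3,j=1): S=119.2268, (K−S)⁺=0.0000, hold=6.4544 ⇒ V=6.4544 continue | (k=3,j=2): S=175.6885, (K−S)⁺=0.0000, hold=0.0000 ⇒ V=0.0000 continue | (k=3,j=3): S=258.8884, (K−S)⁺=0.0000, hold=0.0000 ⇒ V=0.0000 continue  boundary S*=-
step 2: (k=2,j=0): S=98.2176, (K−S)⁺=8.1224, hold=16.2938 ⇒ V=16.2938 continue | (k=2,j=1): S=144.7300, (K−S)⁺=0.0000, hold=3.2517 ⇒ V=3.2517 continue | (k=2,j=2): S=213.2691, (K−S)⁺=0.0000, hold=0.0000 ⇒ V=0.0000 continue  boundary S*=-
step 1: (k=1,j=0): S=119.2268, (K−S)⁺=0.0000, hold=9.7758 ⇒ V=9.7758 continue | (k=1,j=1): S=175.6885, (K−S)⁺=0.0000, hold=1.6382 ⇒ V=1.6382 continue  boundary S*=-
step 0: (k=0,j=0): S=144.7300, (K−S)⁺=0.0000, hold=5.7145 ⇒ V=5.7145 continue  boundary S*=-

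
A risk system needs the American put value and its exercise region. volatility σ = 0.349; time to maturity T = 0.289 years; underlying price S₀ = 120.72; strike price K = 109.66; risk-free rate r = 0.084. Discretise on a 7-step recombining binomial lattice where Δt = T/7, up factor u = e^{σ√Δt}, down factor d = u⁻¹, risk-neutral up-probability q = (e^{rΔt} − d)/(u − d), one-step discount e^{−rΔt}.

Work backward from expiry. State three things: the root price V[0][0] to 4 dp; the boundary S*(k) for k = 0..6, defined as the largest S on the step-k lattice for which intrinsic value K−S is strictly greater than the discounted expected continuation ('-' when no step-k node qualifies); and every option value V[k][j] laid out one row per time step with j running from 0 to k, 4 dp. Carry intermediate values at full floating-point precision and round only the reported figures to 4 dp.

price = 3.4188
boundary = - - - - 90.9057 84.6825 90.9057
tree:
3.4188
5.5036 1.4129
8.6092 2.5185 0.3464
12.9947 4.3996 0.7048 0.0000
18.7543 7.4776 1.4339 0.0000 0.0000
24.9775 12.2156 2.9172 0.0000 0.0000 0.0000
30.7746 18.7543 5.9348 0.0000 0.0000 0.0000 0.0000
36.1748 24.9775 12.0739 0.0000 0.0000 0.0000 0.0000 0.0000

params: Δt=0.04129 u=1.07349 d=0.93154 q=0.50675 e^(-rΔt)=0.99654
t_7 payoffs: 36.1748 24.9775 12.0739 0.0000 0.0000 0.0000 0.0000 0.0000
t_6: node(6,0) S=78.8854 payoff=30.7746 vs cont=30.3949 → 30.7746 [stop]  node(6,1) S=90.9057 payoff=18.7543 vs cont=18.3747 → 18.7543 [stop]  node(6,2) S=104.7575 payoff=4.9025 vs cont=5.9348 → 5.9348 [wait]  node(6,3) S=120.7200 payoff=0.0000 vs cont=0.0000 → 0.0000 [wait]  node(6,4) S=139.1148 payoff=0.0000 vs cont=0.0000 → 0.0000 [wait]  node(6,5) S=160.3126 payoff=0.0000 vs cont=0.0000 → 0.0000 [wait]  node(6,6) S=184.7403 payoff=0.0000 vs cont=0.0000 → 0.0000 [wait]  ⇒ S*(6)=90.9057
t_5: node(5,0) S=84.6825 payoff=24.9775 vs cont=24.5978 → 24.9775 [stop]  node(5,1) S=97.5861 payoff=12.0739 vs cont=12.2156 → 12.2156 [wait]  node(5,2) S=112.4559 payoff=0.0000 vs cont=2.9172 → 2.9172 [wait]  node(5,3) S=129.5914 payoff=0.0000 vs cont=0.0000 → 0.0000 [wait]  node(5,4) S=149.3381 payoff=0.0000 vs cont=0.0000 → 0.0000 [wait]  node(5,5) S=172.0936 payoff=0.0000 vs cont=0.0000 → 0.0000 [wait]  ⇒ S*(5)=84.6825
t_4: node(4,0) S=90.9057 payoff=18.7543 vs cont=18.4462 → 18.7543 [stop]  node(4,1) S=104.7575 payoff=4.9025 vs cont=7.4776 → 7.4776 [wait]  node(4,2) S=120.7200 payoff=0.0000 vs cont=1.4339 → 1.4339 [wait]  node(4,3) S=139.1148 payoff=0.0000 vs cont=0.0000 → 0.0000 [wait]  node(4,4) S=160.3126 payoff=0.0000 vs cont=0.0000 → 0.0000 [wait]  ⇒ S*(4)=90.9057
t_3: node(3,0) S=97.5861 payoff=12.0739 vs cont=12.9947 → 12.9947 [wait]  node(3,1) S=112.4559 payoff=0.0000 vs cont=4.3996 → 4.3996 [wait]  node(3,2) S=129.5914 payoff=0.0000 vs cont=0.7048 → 0.7048 [wait]  node(3,3) S=149.3381 payoff=0.0000 vs cont=0.0000 → 0.0000 [wait]  ⇒ S*(3)=-
t_2: node(2,0) S=104.7575 payoff=4.9025 vs cont=8.6092 → 8.6092 [wait]  node(2,1) S=120.7200 payoff=0.0000 vs cont=2.5185 → 2.5185 [wait]  node(2,2) S=139.1148 payoff=0.0000 vs cont=0.3464 → 0.3464 [wait]  ⇒ S*(2)=-
t_1: node(1,0) S=112.4559 payoff=0.0000 vs cont=5.5036 → 5.5036 [wait]  node(1,1) S=129.5914 payoff=0.0000 vs cont=1.4129 → 1.4129 [wait]  ⇒ S*(1)=-
t_0: node(0,0) S=120.7200 payoff=0.0000 vs cont=3.4188 → 3.4188 [wait]  ⇒ S*(0)=-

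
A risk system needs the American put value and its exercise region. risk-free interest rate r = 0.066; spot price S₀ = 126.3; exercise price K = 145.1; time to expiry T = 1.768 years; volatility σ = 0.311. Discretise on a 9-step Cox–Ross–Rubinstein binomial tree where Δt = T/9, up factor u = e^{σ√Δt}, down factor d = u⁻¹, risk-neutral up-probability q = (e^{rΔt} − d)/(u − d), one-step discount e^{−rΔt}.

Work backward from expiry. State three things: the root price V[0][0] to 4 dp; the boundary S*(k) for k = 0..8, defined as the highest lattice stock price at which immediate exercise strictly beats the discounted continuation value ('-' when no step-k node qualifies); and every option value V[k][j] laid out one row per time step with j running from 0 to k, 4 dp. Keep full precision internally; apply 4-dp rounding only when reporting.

price = 25.6474
boundary = - - 95.8684 83.5241 95.8684 110.0372 95.8684 110.0372 126.3000
tree:
25.6474
36.0821 16.3855
49.2316 24.5065 9.0863
61.5759 35.4253 14.7556 3.9308
72.3307 49.2316 23.2088 7.0993 1.0203
81.7007 61.5759 35.0628 12.5363 2.1140 0.0072
89.8642 72.3307 49.2316 21.4564 4.3799 0.0149 0.0000
96.9766 81.7007 61.5759 35.0628 9.0743 0.0309 0.0000 0.0000
103.1731 89.8642 72.3307 49.2316 18.8000 0.0643 0.0000 0.0000 0.0000
108.5718 96.9766 81.7007 61.5759 35.0628 0.1337 0.0000 0.0000 0.0000 0.0000

Δt=0.19644, u=1.14779, d=0.87124, q=0.51278, disc=e^(-rΔt)=0.98712
k=9 terminal: V=max(K-S,0) → 108.5718 96.9766 81.7007 61.5759 35.0628 0.1337 0.0000 0.0000 0.0000 0.0000
k=8: j=0 S=41.9269 intr=103.1731 cont=101.3040 V=103.1731[EX]; j=1 S=55.2358 intr=89.8642 cont=87.9951 V=89.8642[EX]; j=2 S=72.7693 intr=72.3307 cont=70.4616 V=72.3307[EX]; j=3 S=95.8684 intr=49.2316 cont=47.3624 V=49.2316[EX]; j=4 S=126.3000 intr=18.8000 cont=16.9309 V=18.8000[EX]; j=5 S=166.3915 intr=0.0000 cont=0.0643 V=0.0643[hold]; j=6 S=219.2092 intr=0.0000 cont=0.0000 V=0.0000[hold]; j=7 S=288.7928 intr=0.0000 cont=0.0000 V=0.0000[hold]; j=8 S=380.4644 intr=0.0000 cont=0.0000 V=0.0000[hold]  S*(8)=126.3000
k=7: j=0 S=48.1234 intr=96.9766 cont=95.1075 V=96.9766[EX]; j=1 S=63.3993 intr=81.7007 cont=79.8316 V=81.7007[EX]; j=2 S=83.5241 intr=61.5759 cont=59.7068 V=61.5759[EX]; j=3 S=110.0372 intr=35.0628 cont=33.1937 V=35.0628[EX]; j=4 S=144.9663 intr=0.1337 cont=9.0743 V=9.0743[hold]; j=5 S=190.9831 intr=0.0000 cont=0.0309 V=0.0309[hold]; j=6 S=251.6069 intr=0.0000 cont=0.0000 V=0.0000[hold]; j=7 S=331.4746 intr=0.0000 cont=0.0000 V=0.0000[hold]  S*(7)=110.0372
k=6: j=0 S=55.2358 intr=89.8642 cont=87.9951 V=89.8642[EX]; j=1 S=72.7693 intr=72.3307 cont=70.4616 V=72.3307[EX]; j=2 S=95.8684 intr=49.2316 cont=47.3624 V=49.2316[EX]; j=3 S=126.3000 intr=18.8000 cont=21.4564 V=21.4564[hold]; j=4 S=166.3915 intr=0.0000 cont=4.3799 V=4.3799[hold]; j=5 S=219.2092 intr=0.0000 cont=0.0149 V=0.0149[hold]; j=6 S=288.7928 intr=0.0000 cont=0.0000 V=0.0000[hold]  S*(6)=95.8684
k=5: j=0 S=63.3993 intr=81.7007 cont=79.8316 V=81.7007[EX]; j=1 S=83.5241 intr=61.5759 cont=59.7068 V=61.5759[EX]; j=2 S=110.0372 intr=35.0628 cont=34.5383 V=35.0628[EX]; j=3 S=144.9663 intr=0.1337 cont=12.5363 V=12.5363[hold]; j=4 S=190.9831 intr=0.0000 cont=2.1140 V=2.1140[hold]; j=5 S=251.6069 intr=0.0000 cont=0.0072 V=0.0072[hold]  S*(5)=110.0372
k=4: j=0 S=72.7693 intr=72.3307 cont=70.4616 V=72.3307[EX]; j=1 S=95.8684 intr=49.2316 cont=47.3624 V=49.2316[EX]; j=2 S=126.3000 intr=18.8000 cont=23.2088 V=23.2088[hold]; j=3 S=166.3915 intr=0.0000 cont=7.0993 V=7.0993[hold]; j=4 S=219.2092 intr=0.0000 cont=1.0203 V=1.0203[hold]  S*(4)=95.8684
k=3: j=0 S=83.5241 intr=61.5759 cont=59.7068 V=61.5759[EX]; j=1 S=110.0372 intr=35.0628 cont=35.4253 V=35.4253[hold]; j=2 S=144.9663 intr=0.1337 cont=14.7556 V=14.7556[hold]; j=3 S=190.9831 intr=0.0000 cont=3.9308 V=3.9308[hold]  S*(3)=83.5241
k=2: j=0 S=95.8684 intr=49.2316 cont=47.5459 V=49.2316[EX]; j=1 S=126.3000 intr=18.8000 cont=24.5065 V=24.5065[hold]; j=2 S=166.3915 intr=0.0000 cont=9.0863 V=9.0863[hold]  S*(2)=95.8684
k=1: j=0 S=110.0372 intr=35.0628 cont=36.0821 V=36.0821[hold]; j=1 S=144.9663 intr=0.1337 cont=16.3855 V=16.3855[hold]  S*(1)=-
k=0: j=0 S=126.3000 intr=18.8000 cont=25.6474 V=25.6474[hold]  S*(0)=-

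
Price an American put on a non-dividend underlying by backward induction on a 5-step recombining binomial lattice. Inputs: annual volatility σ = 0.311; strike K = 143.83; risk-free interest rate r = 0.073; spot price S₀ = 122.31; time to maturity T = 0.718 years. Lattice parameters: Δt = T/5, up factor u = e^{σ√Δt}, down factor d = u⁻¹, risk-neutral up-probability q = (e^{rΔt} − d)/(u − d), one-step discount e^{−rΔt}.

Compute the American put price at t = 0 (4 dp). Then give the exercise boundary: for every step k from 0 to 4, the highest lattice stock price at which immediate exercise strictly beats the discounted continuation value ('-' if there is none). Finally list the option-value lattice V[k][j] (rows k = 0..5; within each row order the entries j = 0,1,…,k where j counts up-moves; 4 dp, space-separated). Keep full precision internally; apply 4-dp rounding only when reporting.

price = 24.1132
boundary = - 108.7125 96.6266 108.7125 122.3100
tree:
24.1132
35.1175 14.2504
47.2034 22.8876 6.4136
57.9456 35.1175 11.8464 1.4321
67.4936 47.2034 21.5200 2.9850 0.0000
75.9801 57.9456 35.1175 6.2217 0.0000 0.0000

Δt=0.14360, u=1.12508, d=0.88883, q=0.51518, disc=e^(-rΔt)=0.98957
k=5 terminal: V=max(K-S,0) → 75.9801 57.9456 35.1175 6.2217 0.0000 0.0000
k=4: j=0 S=76.3364 intr=67.4936 cont=65.9937 V=67.4936[EX]; j=1 S=96.6266 intr=47.2034 cont=45.7035 V=47.2034[EX]; j=2 S=122.3100 intr=21.5200 cont=20.0201 V=21.5200[EX]; j=3 S=154.8200 intr=0.0000 cont=2.9850 V=2.9850[hold]; j=4 S=195.9712 intr=0.0000 cont=0.0000 V=0.0000[hold]  S*(4)=122.3100
k=3: j=0 S=85.8844 intr=57.9456 cont=56.4457 V=57.9456[EX]; j=1 S=108.7125 intr=35.1175 cont=33.6177 V=35.1175[EX]; j=2 S=137.6083 intr=6.2217 cont=11.8464 V=11.8464[hold]; j=3 S=174.1845 intr=0.0000 cont=1.4321 V=1.4321[hold]  S*(3)=108.7125
k=2: j=0 S=96.6266 intr=47.2034 cont=45.7035 V=47.2034[EX]; j=1 S=122.3100 intr=21.5200 cont=22.8876 V=22.8876[hold]; j=2 S=154.8200 intr=0.0000 cont=6.4136 V=6.4136[hold]  S*(2)=96.6266
k=1: j=0 S=108.7125 intr=35.1175 cont=34.3149 V=35.1175[EX]; j=1 S=137.6083 intr=6.2217 cont=14.2504 V=14.2504[hold]  S*(1)=108.7125
k=0: j=0 S=122.3100 intr=21.5200 cont=24.1132 V=24.1132[hold]  S*(0)=-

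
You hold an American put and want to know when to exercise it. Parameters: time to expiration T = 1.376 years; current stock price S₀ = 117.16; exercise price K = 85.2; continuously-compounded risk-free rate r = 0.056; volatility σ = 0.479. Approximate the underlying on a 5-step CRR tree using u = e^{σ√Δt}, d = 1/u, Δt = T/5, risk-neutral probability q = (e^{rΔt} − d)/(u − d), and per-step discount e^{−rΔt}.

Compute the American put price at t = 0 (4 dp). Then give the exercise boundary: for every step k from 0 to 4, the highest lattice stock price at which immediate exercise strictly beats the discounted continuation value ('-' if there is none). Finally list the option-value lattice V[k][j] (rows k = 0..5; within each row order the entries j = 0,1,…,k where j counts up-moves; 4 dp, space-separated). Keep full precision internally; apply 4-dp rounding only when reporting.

params: Δt=0.27520 u=1.28567 d=0.77780 q=0.46809 e^(-rΔt)=0.98471
t_5 payoffs: 51.8474 30.0698 0.0000 0.0000 0.0000 0.0000
t_4: node(4,0) S=42.8805 payoff=42.3195 vs cont=41.0166 → 42.3195 [stop]  node(4,1) S=70.8793 payoff=14.3207 vs cont=15.7499 → 15.7499 [wait]  node(4,2) S=117.1600 payoff=0.0000 vs cont=0.0000 → 0.0000 [wait]  node(4,3) S=193.6597 payoff=0.0000 vs cont=0.0000 → 0.0000 [wait]  node(4,4) S=320.1100 payoff=0.0000 vs cont=0.0000 → 0.0000 [wait]  ⇒ S*(4)=42.8805
t_3: node(3,0) S=55.1302 payoff=30.0698 vs cont=29.4256 → 30.0698 [stop]  node(3,1) S=91.1275 payoff=0.0000 vs cont=8.2494 → 8.2494 [wait]  node(3,2) S=150.6293 payoff=0.0000 vs cont=0.0000 → 0.0000 [wait]  node(3,3) S=248.9828 payoff=0.0000 vs cont=0.0000 → 0.0000 [wait]  ⇒ S*(3)=55.1302
t_2: node(2,0) S=70.8793 payoff=14.3207 vs cont=19.5523 → 19.5523 [wait]  node(2,1) S=117.1600 payoff=0.0000 vs cont=4.3209 → 4.3209 [wait]  node(2,2) S=193.6597 payoff=0.0000 vs cont=0.0000 → 0.0000 [wait]  ⇒ S*(2)=-
t_1: node(1,0) S=91.1275 payoff=0.0000 vs cont=12.2327 → 12.2327 [wait]  node(1,1) S=150.6293 payoff=0.0000 vs cont=2.2632 → 2.2632 [wait]  ⇒ S*(1)=-
t_0: node(0,0) S=117.1600 payoff=0.0000 vs cont=7.4504 → 7.4504 [wait]  ⇒ S*(0)=-

price = 7.4504
boundary = - - - 55.1302 42.8805
tree:
7.4504
12.2327 2.2632
19.5523 4.3209 0.0000
30.0698 8.2494 0.0000 0.0000
42.3195 15.7499 0.0000 0.0000 0.0000
51.8474 30.0698 0.0000 0.0000 0.0000 0.0000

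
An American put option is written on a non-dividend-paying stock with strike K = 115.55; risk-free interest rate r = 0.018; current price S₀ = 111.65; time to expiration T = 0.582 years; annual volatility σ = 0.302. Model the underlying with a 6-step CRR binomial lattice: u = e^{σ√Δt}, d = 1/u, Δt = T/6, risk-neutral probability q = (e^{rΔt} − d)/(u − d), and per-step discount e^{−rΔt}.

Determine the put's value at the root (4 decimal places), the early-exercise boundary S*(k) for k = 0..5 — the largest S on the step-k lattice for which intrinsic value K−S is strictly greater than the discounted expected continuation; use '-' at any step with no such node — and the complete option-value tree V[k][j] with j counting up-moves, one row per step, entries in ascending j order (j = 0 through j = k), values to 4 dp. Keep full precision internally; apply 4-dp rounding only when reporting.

params: Δt=0.09700 u=1.09862 d=0.91023 q=0.48578 e^(-rΔt)=0.99826
t_6 payoffs: 52.0510 38.9084 23.0458 3.9000 0.0000 0.0000 0.0000
t_5: node(5,0) S=69.7615 payoff=45.7885 vs cont=45.5869 → 45.7885 [stop]  node(5,1) S=84.2002 payoff=31.3498 vs cont=31.1483 → 31.3498 [stop]  node(5,2) S=101.6272 payoff=13.9228 vs cont=13.7212 → 13.9228 [stop]  node(5,3) S=122.6612 payoff=0.0000 vs cont=2.0020 → 2.0020 [wait]  node(5,4) S=148.0487 payoff=0.0000 vs cont=0.0000 → 0.0000 [wait]  node(5,5) S=178.6906 payoff=0.0000 vs cont=0.0000 → 0.0000 [wait]  ⇒ S*(5)=101.6272
t_4: node(4,0) S=76.6416 payoff=38.9084 vs cont=38.7069 → 38.9084 [stop]  node(4,1) S=92.5042 payoff=23.0458 vs cont=22.8442 → 23.0458 [stop]  node(4,2) S=111.6500 payoff=3.9000 vs cont=8.1177 → 8.1177 [wait]  node(4,3) S=134.7584 payoff=0.0000 vs cont=1.0277 → 1.0277 [wait]  node(4,4) S=162.6496 payoff=0.0000 vs cont=0.0000 → 0.0000 [wait]  ⇒ S*(4)=92.5042
t_3: node(3,0) S=84.2002 payoff=31.3498 vs cont=31.1483 → 31.3498 [stop]  node(3,1) S=101.6272 payoff=13.9228 vs cont=15.7665 → 15.7665 [wait]  node(3,2) S=122.6612 payoff=0.0000 vs cont=4.6654 → 4.6654 [wait]  node(3,3) S=148.0487 payoff=0.0000 vs cont=0.5275 → 0.5275 [wait]  ⇒ S*(3)=84.2002
t_2: node(2,0) S=92.5042 payoff=23.0458 vs cont=23.7383 → 23.7383 [wait]  node(2,1) S=111.6500 payoff=3.9000 vs cont=10.3557 → 10.3557 [wait]  node(2,2) S=134.7584 payoff=0.0000 vs cont=2.6506 → 2.6506 [wait]  ⇒ S*(2)=-
t_1: node(1,0) S=101.6272 payoff=13.9228 vs cont=17.2072 → 17.2072 [wait]  node(1,1) S=122.6612 payoff=0.0000 vs cont=6.6012 → 6.6012 [wait]  ⇒ S*(1)=-
t_0: node(0,0) S=111.6500 payoff=3.9000 vs cont=12.0340 → 12.0340 [wait]  ⇒ S*(0)=-

price = 12.0340
boundary = - - - 84.2002 92.5042 101.6272
tree:
12.0340
17.2072 6.6012
23.7383 10.3557 2.6506
31.3498 15.7665 4.6654 0.5275
38.9084 23.0458 8.1177 1.0277 0.0000
45.7885 31.3498 13.9228 2.0020 0.0000 0.0000
52.0510 38.9084 23.0458 3.9000 0.0000 0.0000 0.0000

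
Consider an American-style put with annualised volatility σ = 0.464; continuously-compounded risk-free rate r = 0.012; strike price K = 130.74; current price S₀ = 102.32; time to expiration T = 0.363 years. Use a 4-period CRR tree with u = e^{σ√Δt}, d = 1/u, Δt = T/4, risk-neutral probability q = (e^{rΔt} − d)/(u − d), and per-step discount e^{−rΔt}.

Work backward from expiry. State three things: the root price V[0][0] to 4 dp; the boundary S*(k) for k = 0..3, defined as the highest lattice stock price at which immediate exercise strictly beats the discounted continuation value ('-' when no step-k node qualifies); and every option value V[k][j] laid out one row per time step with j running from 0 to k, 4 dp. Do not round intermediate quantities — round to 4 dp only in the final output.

Δt=0.09075  u=1.15002  d=0.86955  q=0.46900  discount=0.99891
step 4 (expiry): payoffs max(K−S,0) = 72.2422 53.3740 28.4200 0.0000 0.0000
step 3: (k=3,j=0): S=67.2737, (K−S)⁺=63.4663, hold=63.3240 ⇒ V=63.4663 exercise | (k=3,j=1): S=88.9724, (K−S)⁺=41.7676, hold=41.6253 ⇒ V=41.7676 exercise | (k=3,j=2): S=117.6700, (K−S)⁺=13.0700, hold=15.0747 ⇒ V=15.0747 continue | (k=3,j=3): S=155.6238, (K−S)⁺=0.0000, hold=0.0000 ⇒ V=0.0000 continue  boundary S*=88.9724
step 2: (k=2,j=0): S=77.3660, (K−S)⁺=53.3740, hold=53.2317 ⇒ V=53.3740 exercise | (k=2,j=1): S=102.3200, (K−S)⁺=28.4200, hold=29.2169 ⇒ V=29.2169 continue | (k=2,j=2): S=135.3228, (K−S)⁺=0.0000, hold=7.9960 ⇒ V=7.9960 continue  boundary S*=77.3660
step 1: (k=1,j=0): S=88.9724, (K−S)⁺=41.7676, hold=41.9986 ⇒ V=41.9986 continue | (k=1,j=1): S=117.6700, (K−S)⁺=13.0700, hold=19.2434 ⇒ V=19.2434 continue  boundary S*=-
step 0: (k=0,j=0): S=102.3200, (K−S)⁺=28.4200, hold=31.2924 ⇒ V=31.2924 continue  boundary S*=-

price = 31.2924
boundary = - - 77.3660 88.9724
tree:
31.2924
41.9986 19.2434
53.3740 29.2169 7.9960
63.4663 41.7676 15.0747 0.0000
72.2422 53.3740 28.4200 0.0000 0.0000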